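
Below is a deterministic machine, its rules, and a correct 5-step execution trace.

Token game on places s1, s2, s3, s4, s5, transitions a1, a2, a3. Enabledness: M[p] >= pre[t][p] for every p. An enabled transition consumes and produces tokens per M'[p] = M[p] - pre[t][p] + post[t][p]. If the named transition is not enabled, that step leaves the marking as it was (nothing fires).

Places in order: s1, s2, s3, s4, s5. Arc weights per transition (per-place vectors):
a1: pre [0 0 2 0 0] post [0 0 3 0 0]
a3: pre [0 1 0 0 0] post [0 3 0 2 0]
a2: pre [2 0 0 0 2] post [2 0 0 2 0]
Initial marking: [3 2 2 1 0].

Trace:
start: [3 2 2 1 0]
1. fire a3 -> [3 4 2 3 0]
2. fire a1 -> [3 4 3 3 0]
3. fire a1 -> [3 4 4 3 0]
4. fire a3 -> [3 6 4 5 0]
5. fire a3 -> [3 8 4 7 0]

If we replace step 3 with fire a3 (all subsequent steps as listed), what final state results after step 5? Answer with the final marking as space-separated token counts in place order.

3 10 3 9 0

(re-executing from step 3 with the substitution; state before step 3: [3 4 3 3 0])
3. fire a3 -> [3 6 3 5 0]
4. fire a3 -> [3 8 3 7 0]
5. fire a3 -> [3 10 3 9 0]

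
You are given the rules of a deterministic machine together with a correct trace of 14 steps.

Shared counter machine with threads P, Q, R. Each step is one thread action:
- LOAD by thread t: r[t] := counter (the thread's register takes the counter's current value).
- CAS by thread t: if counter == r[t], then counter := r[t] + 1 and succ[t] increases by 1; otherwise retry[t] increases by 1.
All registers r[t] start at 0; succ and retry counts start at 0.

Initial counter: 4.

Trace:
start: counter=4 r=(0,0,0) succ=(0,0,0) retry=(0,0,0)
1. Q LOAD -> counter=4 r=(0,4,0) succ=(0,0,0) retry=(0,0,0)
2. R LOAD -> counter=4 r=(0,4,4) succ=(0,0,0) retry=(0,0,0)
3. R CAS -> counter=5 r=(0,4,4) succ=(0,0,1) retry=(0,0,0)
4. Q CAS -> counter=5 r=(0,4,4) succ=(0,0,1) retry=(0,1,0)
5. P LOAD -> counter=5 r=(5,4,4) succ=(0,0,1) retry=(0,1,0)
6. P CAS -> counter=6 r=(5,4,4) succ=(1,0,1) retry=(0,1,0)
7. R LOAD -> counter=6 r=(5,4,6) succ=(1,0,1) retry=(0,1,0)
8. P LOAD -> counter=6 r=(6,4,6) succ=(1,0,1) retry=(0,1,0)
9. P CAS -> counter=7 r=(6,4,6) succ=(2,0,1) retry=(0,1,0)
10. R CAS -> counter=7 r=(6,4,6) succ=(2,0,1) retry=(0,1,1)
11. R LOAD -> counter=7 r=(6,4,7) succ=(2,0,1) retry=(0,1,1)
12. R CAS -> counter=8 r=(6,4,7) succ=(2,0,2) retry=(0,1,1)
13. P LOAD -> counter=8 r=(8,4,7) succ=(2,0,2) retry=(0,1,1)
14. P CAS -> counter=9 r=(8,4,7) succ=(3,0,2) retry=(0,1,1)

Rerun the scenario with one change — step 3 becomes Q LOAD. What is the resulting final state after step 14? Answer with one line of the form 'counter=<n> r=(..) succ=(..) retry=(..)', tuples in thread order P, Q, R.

counter=9 r=(8,4,7) succ=(3,1,1) retry=(0,0,1)

(re-executing from step 3 with the substitution; state before step 3: counter=4 r=(0,4,4) succ=(0,0,0) retry=(0,0,0))
3. Q LOAD -> counter=4 r=(0,4,4) succ=(0,0,0) retry=(0,0,0)
4. Q CAS -> counter=5 r=(0,4,4) succ=(0,1,0) retry=(0,0,0)
5. P LOAD -> counter=5 r=(5,4,4) succ=(0,1,0) retry=(0,0,0)
6. P CAS -> counter=6 r=(5,4,4) succ=(1,1,0) retry=(0,0,0)
7. R LOAD -> counter=6 r=(5,4,6) succ=(1,1,0) retry=(0,0,0)
8. P LOAD -> counter=6 r=(6,4,6) succ=(1,1,0) retry=(0,0,0)
9. P CAS -> counter=7 r=(6,4,6) succ=(2,1,0) retry=(0,0,0)
10. R CAS -> counter=7 r=(6,4,6) succ=(2,1,0) retry=(0,0,1)
11. R LOAD -> counter=7 r=(6,4,7) succ=(2,1,0) retry=(0,0,1)
12. R CAS -> counter=8 r=(6,4,7) succ=(2,1,1) retry=(0,0,1)
13. P LOAD -> counter=8 r=(8,4,7) succ=(2,1,1) retry=(0,0,1)
14. P CAS -> counter=9 r=(8,4,7) succ=(3,1,1) retry=(0,0,1)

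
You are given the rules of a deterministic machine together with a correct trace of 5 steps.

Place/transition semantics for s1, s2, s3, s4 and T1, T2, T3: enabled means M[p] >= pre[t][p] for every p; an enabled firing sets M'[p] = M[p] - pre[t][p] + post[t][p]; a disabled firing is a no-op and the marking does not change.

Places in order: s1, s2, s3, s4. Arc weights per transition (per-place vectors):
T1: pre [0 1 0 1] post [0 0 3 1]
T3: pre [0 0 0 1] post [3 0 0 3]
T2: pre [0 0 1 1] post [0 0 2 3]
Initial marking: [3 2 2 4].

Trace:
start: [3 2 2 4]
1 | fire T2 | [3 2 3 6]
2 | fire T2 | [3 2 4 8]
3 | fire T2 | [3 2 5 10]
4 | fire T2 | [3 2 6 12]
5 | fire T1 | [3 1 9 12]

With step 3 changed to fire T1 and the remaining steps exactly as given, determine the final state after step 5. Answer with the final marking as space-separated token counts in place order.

3 0 11 10

(re-executing from step 3 with the substitution; state before step 3: [3 2 4 8])
3 | fire T1 | [3 1 7 8]
4 | fire T2 | [3 1 8 10]
5 | fire T1 | [3 0 11 10]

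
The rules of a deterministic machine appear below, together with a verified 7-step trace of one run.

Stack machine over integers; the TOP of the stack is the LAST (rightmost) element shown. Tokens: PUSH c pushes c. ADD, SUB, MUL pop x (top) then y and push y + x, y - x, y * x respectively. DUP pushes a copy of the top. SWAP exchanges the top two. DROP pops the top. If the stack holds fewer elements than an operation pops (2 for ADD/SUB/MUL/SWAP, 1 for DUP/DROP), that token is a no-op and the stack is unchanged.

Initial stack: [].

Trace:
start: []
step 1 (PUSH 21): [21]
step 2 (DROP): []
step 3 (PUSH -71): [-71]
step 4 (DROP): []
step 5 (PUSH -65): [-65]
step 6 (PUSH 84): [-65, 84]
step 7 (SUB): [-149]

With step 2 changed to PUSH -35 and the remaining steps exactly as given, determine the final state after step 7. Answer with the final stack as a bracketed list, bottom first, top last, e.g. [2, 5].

[21, -35, -149]

(re-executing from step 2 with the substitution; state before step 2: [21])
step 2 (PUSH -35): [21, -35]
step 3 (PUSH -71): [21, -35, -71]
step 4 (DROP): [21, -35]
step 5 (PUSH -65): [21, -35, -65]
step 6 (PUSH 84): [21, -35, -65, 84]
step 7 (SUB): [21, -35, -149]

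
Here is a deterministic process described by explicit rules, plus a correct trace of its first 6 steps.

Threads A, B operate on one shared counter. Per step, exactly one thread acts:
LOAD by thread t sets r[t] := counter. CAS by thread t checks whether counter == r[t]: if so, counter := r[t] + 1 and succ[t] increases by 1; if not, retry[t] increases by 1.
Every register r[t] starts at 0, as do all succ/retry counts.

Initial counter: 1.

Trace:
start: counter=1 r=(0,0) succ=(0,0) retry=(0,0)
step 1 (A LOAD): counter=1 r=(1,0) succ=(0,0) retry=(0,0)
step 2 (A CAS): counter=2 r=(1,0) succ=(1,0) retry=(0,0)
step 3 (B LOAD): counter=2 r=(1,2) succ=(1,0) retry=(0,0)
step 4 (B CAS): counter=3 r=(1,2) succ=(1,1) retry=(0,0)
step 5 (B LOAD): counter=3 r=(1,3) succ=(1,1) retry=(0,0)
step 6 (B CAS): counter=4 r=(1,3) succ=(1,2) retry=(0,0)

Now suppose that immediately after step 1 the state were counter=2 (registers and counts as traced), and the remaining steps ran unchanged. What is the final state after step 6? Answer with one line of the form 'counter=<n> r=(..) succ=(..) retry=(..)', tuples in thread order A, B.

counter=4 r=(1,3) succ=(0,2) retry=(1,0)

state after step 1 := counter=2 r=(1,0) succ=(0,0) retry=(0,0)
step 2 (A CAS): counter=2 r=(1,0) succ=(0,0) retry=(1,0)
step 3 (B LOAD): counter=2 r=(1,2) succ=(0,0) retry=(1,0)
step 4 (B CAS): counter=3 r=(1,2) succ=(0,1) retry=(1,0)
step 5 (B LOAD): counter=3 r=(1,3) succ=(0,1) retry=(1,0)
step 6 (B CAS): counter=4 r=(1,3) succ=(0,2) retry=(1,0)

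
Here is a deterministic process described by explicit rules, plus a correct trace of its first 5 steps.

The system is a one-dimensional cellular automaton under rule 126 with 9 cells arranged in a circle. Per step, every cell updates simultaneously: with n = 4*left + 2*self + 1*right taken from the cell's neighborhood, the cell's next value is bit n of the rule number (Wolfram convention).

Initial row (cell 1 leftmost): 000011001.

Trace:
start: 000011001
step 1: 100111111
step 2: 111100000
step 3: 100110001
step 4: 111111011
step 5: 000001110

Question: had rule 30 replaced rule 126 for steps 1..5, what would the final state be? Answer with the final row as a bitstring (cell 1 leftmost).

101001001

(re-executing steps 1..5 under rule 30; state before step 1: 000011001)
step 1: 100110111
step 2: 011100100
step 3: 110011110
step 4: 101110000
step 5: 101001001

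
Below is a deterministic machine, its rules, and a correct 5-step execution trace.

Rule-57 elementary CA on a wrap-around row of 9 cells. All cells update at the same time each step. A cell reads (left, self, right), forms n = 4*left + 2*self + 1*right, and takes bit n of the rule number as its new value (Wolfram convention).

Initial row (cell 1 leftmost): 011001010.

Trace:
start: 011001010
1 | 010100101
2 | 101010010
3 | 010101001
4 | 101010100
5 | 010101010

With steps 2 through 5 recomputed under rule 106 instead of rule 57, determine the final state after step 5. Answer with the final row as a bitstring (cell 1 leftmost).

(re-executing steps 2..5 under rule 106; state before step 2: 010100101)
2 | 101001010
3 | 010010101
4 | 100101010
5 | 001010101

001010101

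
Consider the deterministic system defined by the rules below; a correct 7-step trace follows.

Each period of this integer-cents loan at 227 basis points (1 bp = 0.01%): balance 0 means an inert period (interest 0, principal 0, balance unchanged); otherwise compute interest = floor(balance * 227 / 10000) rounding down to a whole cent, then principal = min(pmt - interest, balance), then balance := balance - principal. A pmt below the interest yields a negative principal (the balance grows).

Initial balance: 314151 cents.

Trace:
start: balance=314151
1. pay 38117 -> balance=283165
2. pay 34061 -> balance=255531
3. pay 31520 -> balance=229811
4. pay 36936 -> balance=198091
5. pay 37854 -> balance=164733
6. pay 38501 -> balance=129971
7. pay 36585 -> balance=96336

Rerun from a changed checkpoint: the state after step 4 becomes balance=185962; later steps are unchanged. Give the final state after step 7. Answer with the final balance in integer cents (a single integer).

state after step 4 := balance=185962
5. pay 37854 -> balance=152329
6. pay 38501 -> balance=117285
7. pay 36585 -> balance=83362

83362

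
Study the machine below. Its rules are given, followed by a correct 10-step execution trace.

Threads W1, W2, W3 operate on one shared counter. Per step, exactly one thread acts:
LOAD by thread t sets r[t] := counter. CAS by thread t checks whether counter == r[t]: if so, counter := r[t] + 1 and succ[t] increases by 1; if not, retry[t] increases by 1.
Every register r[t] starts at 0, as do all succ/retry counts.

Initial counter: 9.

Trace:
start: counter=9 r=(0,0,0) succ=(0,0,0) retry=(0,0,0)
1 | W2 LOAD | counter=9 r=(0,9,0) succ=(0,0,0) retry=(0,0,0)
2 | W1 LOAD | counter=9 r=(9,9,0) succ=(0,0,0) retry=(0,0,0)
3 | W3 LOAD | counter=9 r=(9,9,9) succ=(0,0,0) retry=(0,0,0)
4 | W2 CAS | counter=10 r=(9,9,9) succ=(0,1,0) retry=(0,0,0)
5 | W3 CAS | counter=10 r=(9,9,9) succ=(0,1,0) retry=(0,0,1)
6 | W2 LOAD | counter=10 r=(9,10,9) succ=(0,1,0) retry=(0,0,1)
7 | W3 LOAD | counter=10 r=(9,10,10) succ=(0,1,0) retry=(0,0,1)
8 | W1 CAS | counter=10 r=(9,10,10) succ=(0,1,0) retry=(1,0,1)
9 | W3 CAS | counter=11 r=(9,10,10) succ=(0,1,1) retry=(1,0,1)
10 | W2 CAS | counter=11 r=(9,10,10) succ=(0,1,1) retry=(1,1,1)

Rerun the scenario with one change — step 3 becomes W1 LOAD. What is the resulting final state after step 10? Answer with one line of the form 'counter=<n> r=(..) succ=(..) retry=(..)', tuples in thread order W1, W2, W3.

counter=11 r=(9,10,10) succ=(0,1,1) retry=(1,1,1)

(re-executing from step 3 with the substitution; state before step 3: counter=9 r=(9,9,0) succ=(0,0,0) retry=(0,0,0))
3 | W1 LOAD | counter=9 r=(9,9,0) succ=(0,0,0) retry=(0,0,0)
4 | W2 CAS | counter=10 r=(9,9,0) succ=(0,1,0) retry=(0,0,0)
5 | W3 CAS | counter=10 r=(9,9,0) succ=(0,1,0) retry=(0,0,1)
6 | W2 LOAD | counter=10 r=(9,10,0) succ=(0,1,0) retry=(0,0,1)
7 | W3 LOAD | counter=10 r=(9,10,10) succ=(0,1,0) retry=(0,0,1)
8 | W1 CAS | counter=10 r=(9,10,10) succ=(0,1,0) retry=(1,0,1)
9 | W3 CAS | counter=11 r=(9,10,10) succ=(0,1,1) retry=(1,0,1)
10 | W2 CAS | counter=11 r=(9,10,10) succ=(0,1,1) retry=(1,1,1)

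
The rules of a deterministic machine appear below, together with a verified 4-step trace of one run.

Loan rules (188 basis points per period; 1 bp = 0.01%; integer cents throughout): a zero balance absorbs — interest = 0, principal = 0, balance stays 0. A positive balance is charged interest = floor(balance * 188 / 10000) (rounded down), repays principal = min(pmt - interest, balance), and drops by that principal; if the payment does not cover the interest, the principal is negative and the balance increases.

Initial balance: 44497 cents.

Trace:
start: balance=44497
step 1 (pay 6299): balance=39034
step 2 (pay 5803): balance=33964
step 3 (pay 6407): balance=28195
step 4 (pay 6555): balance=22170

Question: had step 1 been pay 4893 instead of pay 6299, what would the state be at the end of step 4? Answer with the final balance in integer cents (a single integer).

23657

(re-executing from step 1 with the substitution; state before step 1: balance=44497)
step 1 (pay 4893): balance=40440
step 2 (pay 5803): balance=35397
step 3 (pay 6407): balance=29655
step 4 (pay 6555): balance=23657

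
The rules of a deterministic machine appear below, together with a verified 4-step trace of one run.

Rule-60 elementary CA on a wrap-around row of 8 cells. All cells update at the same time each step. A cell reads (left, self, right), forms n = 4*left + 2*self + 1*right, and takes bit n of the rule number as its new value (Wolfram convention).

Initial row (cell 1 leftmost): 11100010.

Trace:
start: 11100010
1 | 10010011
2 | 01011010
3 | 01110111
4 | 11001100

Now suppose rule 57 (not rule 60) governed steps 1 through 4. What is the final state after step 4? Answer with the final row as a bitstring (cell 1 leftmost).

(re-executing steps 1..4 under rule 57; state before step 1: 11100010)
1 | 10011001
2 | 01010101
3 | 10101010
4 | 01010101

01010101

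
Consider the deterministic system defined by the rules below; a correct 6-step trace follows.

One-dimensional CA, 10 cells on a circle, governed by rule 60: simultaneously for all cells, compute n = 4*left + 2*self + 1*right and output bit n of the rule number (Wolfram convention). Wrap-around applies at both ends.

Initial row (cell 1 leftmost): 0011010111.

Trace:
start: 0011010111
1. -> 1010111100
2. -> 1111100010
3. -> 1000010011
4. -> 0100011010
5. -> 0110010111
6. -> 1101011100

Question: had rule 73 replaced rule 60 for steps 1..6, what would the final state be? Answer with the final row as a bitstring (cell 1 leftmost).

1011011111

(re-executing steps 1..6 under rule 73; state before step 1: 0011010111)
1. -> 0011000101
2. -> 0011010000
3. -> 1011000111
4. -> 1011010100
5. -> 0011000000
6. -> 1011011111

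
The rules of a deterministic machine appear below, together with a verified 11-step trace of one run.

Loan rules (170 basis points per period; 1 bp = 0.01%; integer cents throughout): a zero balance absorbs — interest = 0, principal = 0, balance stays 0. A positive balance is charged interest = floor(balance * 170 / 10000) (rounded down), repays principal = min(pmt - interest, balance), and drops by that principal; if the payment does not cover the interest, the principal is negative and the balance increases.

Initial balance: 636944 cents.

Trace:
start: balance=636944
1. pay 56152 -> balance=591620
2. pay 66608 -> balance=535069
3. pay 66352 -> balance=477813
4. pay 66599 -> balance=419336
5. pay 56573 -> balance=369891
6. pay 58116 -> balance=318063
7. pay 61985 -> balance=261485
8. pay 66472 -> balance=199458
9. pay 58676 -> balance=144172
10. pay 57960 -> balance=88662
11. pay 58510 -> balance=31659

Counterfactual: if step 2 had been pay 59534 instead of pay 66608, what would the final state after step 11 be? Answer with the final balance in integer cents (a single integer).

(re-executing from step 2 with the substitution; state before step 2: balance=591620)
2. pay 59534 -> balance=542143
3. pay 66352 -> balance=485007
4. pay 66599 -> balance=426653
5. pay 56573 -> balance=377333
6. pay 58116 -> balance=325631
7. pay 61985 -> balance=269181
8. pay 66472 -> balance=207285
9. pay 58676 -> balance=152132
10. pay 57960 -> balance=96758
11. pay 58510 -> balance=39892

39892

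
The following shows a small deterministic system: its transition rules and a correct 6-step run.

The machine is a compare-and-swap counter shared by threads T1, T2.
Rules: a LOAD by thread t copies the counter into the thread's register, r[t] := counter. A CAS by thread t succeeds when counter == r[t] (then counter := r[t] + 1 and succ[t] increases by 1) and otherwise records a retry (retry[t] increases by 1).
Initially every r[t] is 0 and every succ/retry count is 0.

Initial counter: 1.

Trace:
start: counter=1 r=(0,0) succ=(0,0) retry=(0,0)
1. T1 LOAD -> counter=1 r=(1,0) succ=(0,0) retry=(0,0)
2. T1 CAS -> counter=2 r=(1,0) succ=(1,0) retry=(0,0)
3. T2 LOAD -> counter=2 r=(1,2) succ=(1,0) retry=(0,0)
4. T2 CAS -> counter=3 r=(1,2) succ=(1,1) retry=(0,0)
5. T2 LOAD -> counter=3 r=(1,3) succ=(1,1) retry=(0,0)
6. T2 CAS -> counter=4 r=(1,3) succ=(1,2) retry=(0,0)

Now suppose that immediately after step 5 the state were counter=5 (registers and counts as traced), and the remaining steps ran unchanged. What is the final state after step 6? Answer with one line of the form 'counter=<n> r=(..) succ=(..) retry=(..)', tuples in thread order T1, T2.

state after step 5 := counter=5 r=(1,3) succ=(1,1) retry=(0,0)
6. T2 CAS -> counter=5 r=(1,3) succ=(1,1) retry=(0,1)

counter=5 r=(1,3) succ=(1,1) retry=(0,1)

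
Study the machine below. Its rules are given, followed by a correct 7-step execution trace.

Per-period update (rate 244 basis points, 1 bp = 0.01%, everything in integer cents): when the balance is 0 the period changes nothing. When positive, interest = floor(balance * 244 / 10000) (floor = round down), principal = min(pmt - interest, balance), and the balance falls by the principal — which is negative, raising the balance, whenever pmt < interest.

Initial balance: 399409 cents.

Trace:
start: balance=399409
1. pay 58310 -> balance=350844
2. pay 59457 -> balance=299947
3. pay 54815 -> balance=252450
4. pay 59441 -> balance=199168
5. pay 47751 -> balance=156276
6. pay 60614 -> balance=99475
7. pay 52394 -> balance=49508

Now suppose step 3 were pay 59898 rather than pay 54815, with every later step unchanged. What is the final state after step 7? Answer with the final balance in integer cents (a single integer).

(re-executing from step 3 with the substitution; state before step 3: balance=299947)
3. pay 59898 -> balance=247367
4. pay 59441 -> balance=193961
5. pay 47751 -> balance=150942
6. pay 60614 -> balance=94010
7. pay 52394 -> balance=43909

43909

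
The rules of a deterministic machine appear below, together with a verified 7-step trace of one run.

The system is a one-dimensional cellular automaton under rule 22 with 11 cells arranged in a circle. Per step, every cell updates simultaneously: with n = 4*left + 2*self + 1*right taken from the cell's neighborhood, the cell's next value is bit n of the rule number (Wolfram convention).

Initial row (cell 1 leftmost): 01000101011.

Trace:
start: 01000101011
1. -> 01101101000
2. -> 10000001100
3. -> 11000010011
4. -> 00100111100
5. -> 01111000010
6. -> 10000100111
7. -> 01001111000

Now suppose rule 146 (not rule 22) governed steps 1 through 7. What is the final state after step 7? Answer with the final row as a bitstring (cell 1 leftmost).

(re-executing steps 1..7 under rule 146; state before step 1: 01000101011)
1. -> 00101000000
2. -> 01000100000
3. -> 10101010000
4. -> 00000001001
5. -> 10000010110
6. -> 01000100000
7. -> 10101010000

10101010000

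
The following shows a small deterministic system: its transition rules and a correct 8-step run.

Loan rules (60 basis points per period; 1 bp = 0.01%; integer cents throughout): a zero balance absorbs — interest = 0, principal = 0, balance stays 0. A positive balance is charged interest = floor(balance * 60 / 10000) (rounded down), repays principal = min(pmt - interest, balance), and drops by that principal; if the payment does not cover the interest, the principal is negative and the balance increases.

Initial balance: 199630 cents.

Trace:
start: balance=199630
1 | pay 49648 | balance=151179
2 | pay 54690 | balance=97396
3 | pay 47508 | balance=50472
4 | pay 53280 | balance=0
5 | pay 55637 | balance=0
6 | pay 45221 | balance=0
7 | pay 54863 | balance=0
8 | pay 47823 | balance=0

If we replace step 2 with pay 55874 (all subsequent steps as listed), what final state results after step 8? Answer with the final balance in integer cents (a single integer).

(re-executing from step 2 with the substitution; state before step 2: balance=151179)
2 | pay 55874 | balance=96212
3 | pay 47508 | balance=49281
4 | pay 53280 | balance=0
5 | pay 55637 | balance=0
6 | pay 45221 | balance=0
7 | pay 54863 | balance=0
8 | pay 47823 | balance=0

0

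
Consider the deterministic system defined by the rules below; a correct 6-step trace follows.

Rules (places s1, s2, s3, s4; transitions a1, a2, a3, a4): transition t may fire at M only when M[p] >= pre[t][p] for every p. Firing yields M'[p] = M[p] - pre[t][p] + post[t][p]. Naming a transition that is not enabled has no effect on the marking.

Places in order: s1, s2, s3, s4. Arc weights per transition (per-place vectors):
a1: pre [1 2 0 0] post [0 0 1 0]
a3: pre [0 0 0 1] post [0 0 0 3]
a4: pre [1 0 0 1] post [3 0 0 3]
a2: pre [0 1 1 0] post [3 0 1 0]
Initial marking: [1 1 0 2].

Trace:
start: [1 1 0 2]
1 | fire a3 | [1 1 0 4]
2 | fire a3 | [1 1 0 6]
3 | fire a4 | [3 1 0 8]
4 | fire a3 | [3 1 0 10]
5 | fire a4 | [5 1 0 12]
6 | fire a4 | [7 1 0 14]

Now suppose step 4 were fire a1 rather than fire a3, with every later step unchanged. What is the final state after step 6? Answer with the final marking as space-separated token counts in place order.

7 1 0 12

(re-executing from step 4 with the substitution; state before step 4: [3 1 0 8])
4 | fire a1 | [3 1 0 8]
5 | fire a4 | [5 1 0 10]
6 | fire a4 | [7 1 0 12]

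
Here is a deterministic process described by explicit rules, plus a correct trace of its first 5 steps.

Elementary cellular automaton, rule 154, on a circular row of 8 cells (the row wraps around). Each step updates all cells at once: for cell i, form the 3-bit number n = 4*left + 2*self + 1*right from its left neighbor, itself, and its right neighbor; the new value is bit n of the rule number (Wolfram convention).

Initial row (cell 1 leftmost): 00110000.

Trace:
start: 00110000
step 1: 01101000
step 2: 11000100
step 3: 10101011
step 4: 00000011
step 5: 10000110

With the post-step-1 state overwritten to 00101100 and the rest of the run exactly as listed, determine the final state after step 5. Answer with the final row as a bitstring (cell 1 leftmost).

11000010

state after step 1 := 00101100
step 2: 01001010
step 3: 10110001
step 4: 00101011
step 5: 11000010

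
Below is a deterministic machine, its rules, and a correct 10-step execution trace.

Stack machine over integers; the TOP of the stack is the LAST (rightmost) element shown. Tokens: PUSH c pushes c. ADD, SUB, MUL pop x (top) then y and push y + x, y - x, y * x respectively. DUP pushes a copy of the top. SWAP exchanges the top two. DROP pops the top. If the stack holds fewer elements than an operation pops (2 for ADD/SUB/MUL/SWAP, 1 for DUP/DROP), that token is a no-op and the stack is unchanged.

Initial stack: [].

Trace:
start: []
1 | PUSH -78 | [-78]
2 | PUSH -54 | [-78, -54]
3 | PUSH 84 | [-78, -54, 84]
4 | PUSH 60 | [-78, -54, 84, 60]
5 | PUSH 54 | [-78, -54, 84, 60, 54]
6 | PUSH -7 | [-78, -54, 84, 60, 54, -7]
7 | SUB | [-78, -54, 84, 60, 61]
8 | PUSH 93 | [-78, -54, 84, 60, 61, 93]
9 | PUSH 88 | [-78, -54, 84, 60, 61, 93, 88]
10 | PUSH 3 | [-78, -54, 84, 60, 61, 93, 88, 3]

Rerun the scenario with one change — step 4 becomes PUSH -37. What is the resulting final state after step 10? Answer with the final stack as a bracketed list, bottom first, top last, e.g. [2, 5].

(re-executing from step 4 with the substitution; state before step 4: [-78, -54, 84])
4 | PUSH -37 | [-78, -54, 84, -37]
5 | PUSH 54 | [-78, -54, 84, -37, 54]
6 | PUSH -7 | [-78, -54, 84, -37, 54, -7]
7 | SUB | [-78, -54, 84, -37, 61]
8 | PUSH 93 | [-78, -54, 84, -37, 61, 93]
9 | PUSH 88 | [-78, -54, 84, -37, 61, 93, 88]
10 | PUSH 3 | [-78, -54, 84, -37, 61, 93, 88, 3]

[-78, -54, 84, -37, 61, 93, 88, 3]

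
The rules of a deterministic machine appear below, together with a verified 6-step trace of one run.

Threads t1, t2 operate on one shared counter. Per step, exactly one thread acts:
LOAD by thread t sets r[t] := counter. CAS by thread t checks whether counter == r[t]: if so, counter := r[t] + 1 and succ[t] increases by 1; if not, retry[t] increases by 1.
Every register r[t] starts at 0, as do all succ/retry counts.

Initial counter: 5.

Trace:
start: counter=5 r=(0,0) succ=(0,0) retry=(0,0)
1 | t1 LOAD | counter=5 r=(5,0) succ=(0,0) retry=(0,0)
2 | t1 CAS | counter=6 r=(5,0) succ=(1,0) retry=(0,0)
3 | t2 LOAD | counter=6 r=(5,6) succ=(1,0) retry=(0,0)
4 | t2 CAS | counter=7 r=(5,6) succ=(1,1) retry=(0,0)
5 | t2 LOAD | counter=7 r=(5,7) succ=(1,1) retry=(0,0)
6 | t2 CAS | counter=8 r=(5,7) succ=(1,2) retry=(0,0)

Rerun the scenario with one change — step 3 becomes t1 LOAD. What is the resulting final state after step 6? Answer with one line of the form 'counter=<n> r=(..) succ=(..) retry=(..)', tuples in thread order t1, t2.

(re-executing from step 3 with the substitution; state before step 3: counter=6 r=(5,0) succ=(1,0) retry=(0,0))
3 | t1 LOAD | counter=6 r=(6,0) succ=(1,0) retry=(0,0)
4 | t2 CAS | counter=6 r=(6,0) succ=(1,0) retry=(0,1)
5 | t2 LOAD | counter=6 r=(6,6) succ=(1,0) retry=(0,1)
6 | t2 CAS | counter=7 r=(6,6) succ=(1,1) retry=(0,1)

counter=7 r=(6,6) succ=(1,1) retry=(0,1)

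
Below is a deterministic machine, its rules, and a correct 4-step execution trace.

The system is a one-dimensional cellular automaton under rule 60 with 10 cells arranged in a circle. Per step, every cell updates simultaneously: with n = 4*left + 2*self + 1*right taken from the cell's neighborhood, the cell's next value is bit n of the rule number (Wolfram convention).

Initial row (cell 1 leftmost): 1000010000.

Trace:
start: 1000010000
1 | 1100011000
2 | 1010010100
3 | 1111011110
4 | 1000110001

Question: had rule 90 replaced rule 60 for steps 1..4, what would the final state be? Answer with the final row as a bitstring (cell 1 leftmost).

0100101001

(re-executing steps 1..4 under rule 90; state before step 1: 1000010000)
1 | 0100101001
2 | 0011000110
3 | 0111101111
4 | 0100101001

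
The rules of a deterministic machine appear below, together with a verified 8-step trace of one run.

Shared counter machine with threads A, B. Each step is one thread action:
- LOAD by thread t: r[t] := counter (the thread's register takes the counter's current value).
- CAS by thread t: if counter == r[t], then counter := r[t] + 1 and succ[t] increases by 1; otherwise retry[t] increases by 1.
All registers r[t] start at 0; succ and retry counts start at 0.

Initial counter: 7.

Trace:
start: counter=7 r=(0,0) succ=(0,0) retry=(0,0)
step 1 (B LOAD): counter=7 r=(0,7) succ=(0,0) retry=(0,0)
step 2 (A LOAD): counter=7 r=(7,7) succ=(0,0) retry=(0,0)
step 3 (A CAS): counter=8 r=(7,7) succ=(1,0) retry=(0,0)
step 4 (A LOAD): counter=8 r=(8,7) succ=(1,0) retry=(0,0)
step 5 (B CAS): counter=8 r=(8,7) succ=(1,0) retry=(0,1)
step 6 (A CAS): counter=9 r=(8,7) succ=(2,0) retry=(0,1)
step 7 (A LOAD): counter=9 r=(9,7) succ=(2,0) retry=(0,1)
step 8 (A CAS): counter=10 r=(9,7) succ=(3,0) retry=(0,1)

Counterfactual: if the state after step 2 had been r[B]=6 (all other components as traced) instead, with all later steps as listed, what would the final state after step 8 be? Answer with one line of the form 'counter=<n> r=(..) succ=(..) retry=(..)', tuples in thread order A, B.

counter=10 r=(9,6) succ=(3,0) retry=(0,1)

state after step 2 := counter=7 r=(7,6) succ=(0,0) retry=(0,0)
step 3 (A CAS): counter=8 r=(7,6) succ=(1,0) retry=(0,0)
step 4 (A LOAD): counter=8 r=(8,6) succ=(1,0) retry=(0,0)
step 5 (B CAS): counter=8 r=(8,6) succ=(1,0) retry=(0,1)
step 6 (A CAS): counter=9 r=(8,6) succ=(2,0) retry=(0,1)
step 7 (A LOAD): counter=9 r=(9,6) succ=(2,0) retry=(0,1)
step 8 (A CAS): counter=10 r=(9,6) succ=(3,0) retry=(0,1)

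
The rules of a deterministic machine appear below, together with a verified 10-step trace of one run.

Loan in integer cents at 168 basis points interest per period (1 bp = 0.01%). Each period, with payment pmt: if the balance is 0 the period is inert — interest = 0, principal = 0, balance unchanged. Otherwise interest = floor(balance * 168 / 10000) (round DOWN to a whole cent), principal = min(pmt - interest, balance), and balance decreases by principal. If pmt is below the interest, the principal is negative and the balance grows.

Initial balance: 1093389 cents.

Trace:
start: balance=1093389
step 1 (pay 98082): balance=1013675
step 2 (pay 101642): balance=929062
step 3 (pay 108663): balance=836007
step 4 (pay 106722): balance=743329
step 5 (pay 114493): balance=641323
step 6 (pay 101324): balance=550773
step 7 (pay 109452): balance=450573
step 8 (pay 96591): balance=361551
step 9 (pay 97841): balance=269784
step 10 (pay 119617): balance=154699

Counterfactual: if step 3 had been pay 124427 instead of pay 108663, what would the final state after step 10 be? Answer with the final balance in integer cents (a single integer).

(re-executing from step 3 with the substitution; state before step 3: balance=929062)
step 3 (pay 124427): balance=820243
step 4 (pay 106722): balance=727301
step 5 (pay 114493): balance=625026
step 6 (pay 101324): balance=534202
step 7 (pay 109452): balance=433724
step 8 (pay 96591): balance=344419
step 9 (pay 97841): balance=252364
step 10 (pay 119617): balance=136986

136986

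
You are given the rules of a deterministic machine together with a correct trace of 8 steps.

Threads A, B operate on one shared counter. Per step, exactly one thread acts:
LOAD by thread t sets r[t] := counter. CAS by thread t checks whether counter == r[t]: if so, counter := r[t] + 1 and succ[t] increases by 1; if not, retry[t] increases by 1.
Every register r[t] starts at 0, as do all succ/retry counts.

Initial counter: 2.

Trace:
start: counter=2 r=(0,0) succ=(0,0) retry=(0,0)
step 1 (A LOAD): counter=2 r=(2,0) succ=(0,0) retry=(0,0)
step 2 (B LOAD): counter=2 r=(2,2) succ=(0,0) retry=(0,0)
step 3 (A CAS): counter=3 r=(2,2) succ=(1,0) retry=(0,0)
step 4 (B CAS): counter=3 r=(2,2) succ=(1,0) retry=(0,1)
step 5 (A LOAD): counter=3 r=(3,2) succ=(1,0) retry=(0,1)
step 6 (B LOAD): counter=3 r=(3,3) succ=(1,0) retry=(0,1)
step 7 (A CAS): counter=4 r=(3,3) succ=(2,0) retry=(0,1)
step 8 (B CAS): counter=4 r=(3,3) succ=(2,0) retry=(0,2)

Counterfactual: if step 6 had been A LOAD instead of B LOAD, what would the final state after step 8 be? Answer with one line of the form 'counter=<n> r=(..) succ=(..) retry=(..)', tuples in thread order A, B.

counter=4 r=(3,2) succ=(2,0) retry=(0,2)

(re-executing from step 6 with the substitution; state before step 6: counter=3 r=(3,2) succ=(1,0) retry=(0,1))
step 6 (A LOAD): counter=3 r=(3,2) succ=(1,0) retry=(0,1)
step 7 (A CAS): counter=4 r=(3,2) succ=(2,0) retry=(0,1)
step 8 (B CAS): counter=4 r=(3,2) succ=(2,0) retry=(0,2)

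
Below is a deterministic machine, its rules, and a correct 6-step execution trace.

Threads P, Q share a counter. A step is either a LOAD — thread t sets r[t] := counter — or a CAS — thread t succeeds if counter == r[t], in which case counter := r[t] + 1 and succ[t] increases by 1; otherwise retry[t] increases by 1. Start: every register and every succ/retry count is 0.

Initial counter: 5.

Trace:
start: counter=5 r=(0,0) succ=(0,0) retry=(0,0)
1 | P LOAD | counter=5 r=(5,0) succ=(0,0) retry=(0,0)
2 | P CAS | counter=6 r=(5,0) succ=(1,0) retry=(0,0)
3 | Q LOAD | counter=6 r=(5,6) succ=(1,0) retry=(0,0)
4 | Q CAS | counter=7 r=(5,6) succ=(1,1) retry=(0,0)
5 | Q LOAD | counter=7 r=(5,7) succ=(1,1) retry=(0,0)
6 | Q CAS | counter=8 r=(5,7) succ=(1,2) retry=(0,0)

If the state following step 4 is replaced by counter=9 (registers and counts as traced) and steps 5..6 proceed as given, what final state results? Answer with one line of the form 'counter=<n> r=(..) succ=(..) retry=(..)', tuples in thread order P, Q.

state after step 4 := counter=9 r=(5,6) succ=(1,1) retry=(0,0)
5 | Q LOAD | counter=9 r=(5,9) succ=(1,1) retry=(0,0)
6 | Q CAS | counter=10 r=(5,9) succ=(1,2) retry=(0,0)

counter=10 r=(5,9) succ=(1,2) retry=(0,0)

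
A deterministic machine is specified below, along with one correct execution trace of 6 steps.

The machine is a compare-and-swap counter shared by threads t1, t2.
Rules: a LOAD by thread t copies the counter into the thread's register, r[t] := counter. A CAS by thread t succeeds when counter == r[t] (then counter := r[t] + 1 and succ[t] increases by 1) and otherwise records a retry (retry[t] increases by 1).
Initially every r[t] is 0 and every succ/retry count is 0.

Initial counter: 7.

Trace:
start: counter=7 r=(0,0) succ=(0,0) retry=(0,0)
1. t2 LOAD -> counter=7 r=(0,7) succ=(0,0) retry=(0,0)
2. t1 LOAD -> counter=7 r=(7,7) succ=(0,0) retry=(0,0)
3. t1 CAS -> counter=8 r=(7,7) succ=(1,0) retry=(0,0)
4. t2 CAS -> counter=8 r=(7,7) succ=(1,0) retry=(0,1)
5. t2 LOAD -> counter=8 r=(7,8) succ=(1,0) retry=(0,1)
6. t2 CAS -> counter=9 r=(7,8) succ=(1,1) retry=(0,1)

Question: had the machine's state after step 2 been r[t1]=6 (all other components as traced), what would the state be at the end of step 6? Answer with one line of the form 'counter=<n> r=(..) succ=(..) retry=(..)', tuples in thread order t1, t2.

counter=9 r=(6,8) succ=(0,2) retry=(1,0)

state after step 2 := counter=7 r=(6,7) succ=(0,0) retry=(0,0)
3. t1 CAS -> counter=7 r=(6,7) succ=(0,0) retry=(1,0)
4. t2 CAS -> counter=8 r=(6,7) succ=(0,1) retry=(1,0)
5. t2 LOAD -> counter=8 r=(6,8) succ=(0,1) retry=(1,0)
6. t2 CAS -> counter=9 r=(6,8) succ=(0,2) retry=(1,0)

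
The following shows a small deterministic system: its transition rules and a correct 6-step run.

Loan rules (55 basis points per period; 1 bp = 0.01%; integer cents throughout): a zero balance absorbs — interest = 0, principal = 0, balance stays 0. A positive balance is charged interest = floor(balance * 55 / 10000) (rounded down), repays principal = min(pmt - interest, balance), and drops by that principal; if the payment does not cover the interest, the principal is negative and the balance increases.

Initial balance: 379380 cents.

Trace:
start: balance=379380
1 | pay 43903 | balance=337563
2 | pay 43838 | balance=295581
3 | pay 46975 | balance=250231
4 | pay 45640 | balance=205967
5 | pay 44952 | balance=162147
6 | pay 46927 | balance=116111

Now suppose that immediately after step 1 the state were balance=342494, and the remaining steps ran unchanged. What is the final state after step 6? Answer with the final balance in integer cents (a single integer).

state after step 1 := balance=342494
2 | pay 43838 | balance=300539
3 | pay 46975 | balance=255216
4 | pay 45640 | balance=210979
5 | pay 44952 | balance=167187
6 | pay 46927 | balance=121179

121179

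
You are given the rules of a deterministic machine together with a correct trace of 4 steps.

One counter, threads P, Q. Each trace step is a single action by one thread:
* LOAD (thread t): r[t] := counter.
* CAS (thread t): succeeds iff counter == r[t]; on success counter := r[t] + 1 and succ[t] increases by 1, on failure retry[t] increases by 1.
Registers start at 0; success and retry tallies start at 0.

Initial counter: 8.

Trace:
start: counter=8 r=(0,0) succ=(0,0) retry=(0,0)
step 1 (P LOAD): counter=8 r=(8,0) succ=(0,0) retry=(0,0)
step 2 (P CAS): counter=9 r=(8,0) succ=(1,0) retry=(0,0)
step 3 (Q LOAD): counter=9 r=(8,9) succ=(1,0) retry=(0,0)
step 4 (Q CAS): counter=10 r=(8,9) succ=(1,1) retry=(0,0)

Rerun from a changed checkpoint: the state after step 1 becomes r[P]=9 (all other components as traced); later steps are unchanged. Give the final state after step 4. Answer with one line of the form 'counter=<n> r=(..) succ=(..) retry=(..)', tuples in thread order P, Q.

counter=9 r=(9,8) succ=(0,1) retry=(1,0)

state after step 1 := counter=8 r=(9,0) succ=(0,0) retry=(0,0)
step 2 (P CAS): counter=8 r=(9,0) succ=(0,0) retry=(1,0)
step 3 (Q LOAD): counter=8 r=(9,8) succ=(0,0) retry=(1,0)
step 4 (Q CAS): counter=9 r=(9,8) succ=(0,1) retry=(1,0)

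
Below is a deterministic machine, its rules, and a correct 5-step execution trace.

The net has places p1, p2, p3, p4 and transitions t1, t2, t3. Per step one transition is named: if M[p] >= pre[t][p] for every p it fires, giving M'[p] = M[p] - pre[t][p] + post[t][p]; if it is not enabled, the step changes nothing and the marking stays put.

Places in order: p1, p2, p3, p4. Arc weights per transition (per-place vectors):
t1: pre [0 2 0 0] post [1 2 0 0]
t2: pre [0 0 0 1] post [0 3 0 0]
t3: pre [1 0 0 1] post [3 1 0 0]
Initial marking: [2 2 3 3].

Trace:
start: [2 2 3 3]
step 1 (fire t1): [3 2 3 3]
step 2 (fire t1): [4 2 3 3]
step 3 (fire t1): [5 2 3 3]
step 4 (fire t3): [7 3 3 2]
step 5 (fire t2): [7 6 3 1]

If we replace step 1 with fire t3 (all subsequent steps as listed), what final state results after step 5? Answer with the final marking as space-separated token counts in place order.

(re-executing from step 1 with the substitution; state before step 1: [2 2 3 3])
step 1 (fire t3): [4 3 3 2]
step 2 (fire t1): [5 3 3 2]
step 3 (fire t1): [6 3 3 2]
step 4 (fire t3): [8 4 3 1]
step 5 (fire t2): [8 7 3 0]

8 7 3 0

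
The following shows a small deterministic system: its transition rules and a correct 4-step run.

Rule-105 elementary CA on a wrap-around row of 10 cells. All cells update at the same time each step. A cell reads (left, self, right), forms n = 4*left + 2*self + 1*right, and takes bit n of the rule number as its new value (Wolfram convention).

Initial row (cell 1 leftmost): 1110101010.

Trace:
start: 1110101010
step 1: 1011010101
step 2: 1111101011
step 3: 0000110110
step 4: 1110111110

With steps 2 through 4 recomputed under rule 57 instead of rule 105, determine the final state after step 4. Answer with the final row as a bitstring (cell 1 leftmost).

(re-executing steps 2..4 under rule 57; state before step 2: 1011010101)
step 2: 0110101011
step 3: 1101010110
step 4: 1010101101

1010101101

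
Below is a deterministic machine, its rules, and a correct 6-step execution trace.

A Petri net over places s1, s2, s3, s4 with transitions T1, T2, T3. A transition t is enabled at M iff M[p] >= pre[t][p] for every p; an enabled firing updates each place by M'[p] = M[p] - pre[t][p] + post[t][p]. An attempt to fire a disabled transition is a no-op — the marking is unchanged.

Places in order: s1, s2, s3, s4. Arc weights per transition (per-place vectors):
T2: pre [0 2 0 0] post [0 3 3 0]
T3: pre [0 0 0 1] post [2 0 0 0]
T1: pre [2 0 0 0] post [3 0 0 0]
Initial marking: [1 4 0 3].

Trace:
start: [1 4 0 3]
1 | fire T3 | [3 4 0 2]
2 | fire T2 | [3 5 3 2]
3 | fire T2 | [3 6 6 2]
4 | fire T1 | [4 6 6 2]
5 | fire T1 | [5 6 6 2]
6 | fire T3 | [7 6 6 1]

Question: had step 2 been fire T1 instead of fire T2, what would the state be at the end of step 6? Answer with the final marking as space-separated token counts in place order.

8 5 3 1

(re-executing from step 2 with the substitution; state before step 2: [3 4 0 2])
2 | fire T1 | [4 4 0 2]
3 | fire T2 | [4 5 3 2]
4 | fire T1 | [5 5 3 2]
5 | fire T1 | [6 5 3 2]
6 | fire T3 | [8 5 3 1]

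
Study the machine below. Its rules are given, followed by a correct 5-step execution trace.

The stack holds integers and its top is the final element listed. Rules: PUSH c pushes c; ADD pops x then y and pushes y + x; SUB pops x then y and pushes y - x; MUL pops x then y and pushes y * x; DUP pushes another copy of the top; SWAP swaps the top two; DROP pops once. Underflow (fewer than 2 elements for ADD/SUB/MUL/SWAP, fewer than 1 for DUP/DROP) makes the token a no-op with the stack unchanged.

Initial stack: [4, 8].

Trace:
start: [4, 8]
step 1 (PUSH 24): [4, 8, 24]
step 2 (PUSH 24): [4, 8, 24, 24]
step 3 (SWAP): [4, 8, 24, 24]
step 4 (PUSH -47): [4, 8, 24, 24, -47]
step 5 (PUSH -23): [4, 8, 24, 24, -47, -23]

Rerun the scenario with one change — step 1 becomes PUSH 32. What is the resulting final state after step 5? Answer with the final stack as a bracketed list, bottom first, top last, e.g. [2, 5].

[4, 8, 24, 32, -47, -23]

(re-executing from step 1 with the substitution; state before step 1: [4, 8])
step 1 (PUSH 32): [4, 8, 32]
step 2 (PUSH 24): [4, 8, 32, 24]
step 3 (SWAP): [4, 8, 24, 32]
step 4 (PUSH -47): [4, 8, 24, 32, -47]
step 5 (PUSH -23): [4, 8, 24, 32, -47, -23]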